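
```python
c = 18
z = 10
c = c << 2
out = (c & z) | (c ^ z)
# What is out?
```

Trace:
`c = 18` → c = 18
`z = 10` → z = 10
`c = c << 2` → c = 72
`out = (c & z) | (c ^ z)` → out = 74
So out = 74

Answer: 74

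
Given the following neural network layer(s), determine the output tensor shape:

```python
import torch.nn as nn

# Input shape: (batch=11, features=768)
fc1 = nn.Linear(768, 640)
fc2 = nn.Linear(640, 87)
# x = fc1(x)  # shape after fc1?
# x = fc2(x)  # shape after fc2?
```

Input: (11, 768) -> after fc1: (11, 640) -> Output: (11, 87)

Answer: (11, 87)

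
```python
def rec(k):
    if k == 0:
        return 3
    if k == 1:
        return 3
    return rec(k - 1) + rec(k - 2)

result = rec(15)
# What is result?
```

Build up from base cases: rec(0)=3, rec(1)=3, rec(2)=6, rec(3)=9, rec(4)=15, rec(5)=24, rec(6)=39, ..., rec(15)=2961

Answer: 2961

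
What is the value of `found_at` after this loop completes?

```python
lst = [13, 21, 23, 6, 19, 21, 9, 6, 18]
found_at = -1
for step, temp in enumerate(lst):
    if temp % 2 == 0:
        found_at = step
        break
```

First even number index in [13, 21, 23, 6, 19, 21, 9, 6, 18]
`found_at` takes the values: -1 → 3

Answer: 3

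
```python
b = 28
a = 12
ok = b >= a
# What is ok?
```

Trace:
`b = 28` → b = 28
`a = 12` → a = 12
`ok = b >= a` → ok = True
So ok = True

Answer: True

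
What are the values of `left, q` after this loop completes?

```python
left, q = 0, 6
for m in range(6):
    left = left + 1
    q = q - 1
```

left goes 0→6, q goes 6→0
`left, q` takes the values: (0, 6) → (1, 6) → (1, 5) → (2, 5) → (2, 4) → (3, 4) → (3, 3) → (4, 3) → (4, 2) → (5, 2) → (5, 1) → (6, 1) → (6, 0)

Answer: 6, 0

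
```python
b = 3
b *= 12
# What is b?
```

Trace:
`b = 3` → b = 3
`b *= 12` → b = 36
So b = 36

Answer: 36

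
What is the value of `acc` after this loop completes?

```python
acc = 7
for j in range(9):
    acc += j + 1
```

Start at 7, add 1 to 9 = 52
`acc` takes the values: 7 → 8 → 10 → 13 → 17 → 22 → 28 → 35 → 43 → 52

Answer: 52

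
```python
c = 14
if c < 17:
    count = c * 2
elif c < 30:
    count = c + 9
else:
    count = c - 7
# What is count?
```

Trace:
`c = 14` → c = 14
`if c < 17: ...` → c < 17 is True → count = 28
So count = 28

Answer: 28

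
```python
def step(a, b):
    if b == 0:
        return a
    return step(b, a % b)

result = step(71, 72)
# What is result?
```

step(71, 72) -> step(72, 71) -> step(71, 1) -> step(1, 0) -> 1

Answer: 1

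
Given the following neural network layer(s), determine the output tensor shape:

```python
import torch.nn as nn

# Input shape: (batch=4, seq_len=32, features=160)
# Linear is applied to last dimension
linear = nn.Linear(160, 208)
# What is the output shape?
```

Input: (4, 32, 160) -> Output: (4, 32, 208)

Answer: (4, 32, 208)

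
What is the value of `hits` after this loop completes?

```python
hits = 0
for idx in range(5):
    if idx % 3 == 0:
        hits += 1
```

Count numbers divisible by 3 in range(5)
`hits` takes the values: 0 → 1 → 2

Answer: 2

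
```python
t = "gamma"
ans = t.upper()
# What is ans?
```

Trace:
`t = "gamma"` → t = 'gamma'
`ans = t.upper()` → ans = 'GAMMA'
So ans = 'GAMMA'

Answer: 'GAMMA'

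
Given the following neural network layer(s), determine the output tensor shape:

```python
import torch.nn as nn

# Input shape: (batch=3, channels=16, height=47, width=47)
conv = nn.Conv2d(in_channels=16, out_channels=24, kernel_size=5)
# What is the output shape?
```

Input: (3, 16, 47, 47) -> Output: (3, 24, 43, 43)

Answer: (3, 24, 43, 43)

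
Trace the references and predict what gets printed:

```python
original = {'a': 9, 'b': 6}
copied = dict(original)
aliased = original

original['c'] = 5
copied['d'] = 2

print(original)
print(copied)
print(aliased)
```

Key concept: dict() creates copy, assignment creates alias.
Step by step:
`original = {'a': 9, 'b': 6}` → original = {'a': 9, 'b': 6}
`copied = dict(original)` → copied = {'a': 9, 'b': 6}
`aliased = original` → aliased = {'a': 9, 'b': 6} (same object as original)
`original['c'] = 5` → original = {'a': 9, 'b': 6, 'c': 5} (same object as aliased); aliased = {'a': 9, 'b': 6, 'c': 5} (same object as original)
`copied['d'] = 2` → copied = {'a': 9, 'b': 6, 'd': 2}
`print(original)` → prints {'a': 9, 'b': 6, 'c': 5}
`print(copied)` → prints {'a': 9, 'b': 6, 'd': 2}
`print(aliased)` → prints {'a': 9, 'b': 6, 'c': 5}

Answer:
{'a': 9, 'b': 6, 'c': 5}
{'a': 9, 'b': 6, 'd': 2}
{'a': 9, 'b': 6, 'c': 5}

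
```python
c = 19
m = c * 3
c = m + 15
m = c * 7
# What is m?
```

Trace:
`c = 19` → c = 19
`m = c * 3` → m = 57
`c = m + 15` → c = 72
`m = c * 7` → m = 504
So m = 504

Answer: 504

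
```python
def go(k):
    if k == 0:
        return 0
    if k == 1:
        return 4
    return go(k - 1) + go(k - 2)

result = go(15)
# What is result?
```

Build up from base cases: go(0)=0, go(1)=4, go(2)=4, go(3)=8, go(4)=12, go(5)=20, go(6)=32, ..., go(15)=2440

Answer: 2440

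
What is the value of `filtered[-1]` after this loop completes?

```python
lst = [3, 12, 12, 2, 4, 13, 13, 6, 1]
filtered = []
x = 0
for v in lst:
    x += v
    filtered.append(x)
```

Cumulative sum ends at 66
`filtered` takes the values: [] → [3] → [3, 15] → [3, 15, 27] → [3, 15, 27, 29] → [3, 15, 27, 29, 33] → [3, 15, 27, 29, 33, 46] → [3, 15, 27, 29, 33, 46, 59] → [3, 15, 27, 29, 33, 46, 59, 65] → [3, 15, 27, 29, 33, 46, 59, 65, 66]
So `filtered[-1]` = 66

Answer: 66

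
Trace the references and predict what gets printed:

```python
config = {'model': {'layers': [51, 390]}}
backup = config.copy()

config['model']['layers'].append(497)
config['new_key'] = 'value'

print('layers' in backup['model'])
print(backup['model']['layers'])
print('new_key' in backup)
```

Key concept: shallow copy gotcha with nested dict.
Step by step:
`config = {'model': {'layers': [51, 390]}}` → config = {'model': {'layers': [51, 390]}}
`backup = config.copy()` → backup = {'model': {'layers': [51, 390]}}
`config['model']['layers'].append(497)` → config = {'model': {'layers': [51, 390, 497]}}; backup = {'model': {'layers': [51, 390, 497]}}
`config['new_key'] = 'value'` → config = {'model': {'layers': [51, 390, 497]}, 'new_key': 'value'}
`print('layers' in backup['model'])` → prints True
`print(backup['model']['layers'])` → prints [51, 390, 497]
`print('new_key' in backup)` → prints False

Answer:
True
[51, 390, 497]
False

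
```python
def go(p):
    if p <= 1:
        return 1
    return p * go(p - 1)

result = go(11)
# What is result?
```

go(11) = 11 * 10 * 9 * 8 * 7 * 6 * 5 * 4 * 3 * 2 * 1 = 39916800

Answer: 39916800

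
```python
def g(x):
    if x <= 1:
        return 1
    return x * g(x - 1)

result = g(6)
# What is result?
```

g(6) = 6 * 5 * 4 * 3 * 2 * 1 = 720

Answer: 720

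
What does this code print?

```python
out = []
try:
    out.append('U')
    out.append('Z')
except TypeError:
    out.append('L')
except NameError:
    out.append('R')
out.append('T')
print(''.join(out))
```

Execution trace: 'U' (try body) → 'Z' (try body, no exception) → 'T' (after the try/except). Output: UZT

Answer: UZT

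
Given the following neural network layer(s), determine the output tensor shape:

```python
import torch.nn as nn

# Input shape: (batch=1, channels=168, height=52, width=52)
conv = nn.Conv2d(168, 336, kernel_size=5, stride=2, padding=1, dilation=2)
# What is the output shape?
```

Input: (1, 168, 52, 52) -> Output: (1, 336, 23, 23)

Answer: (1, 336, 23, 23)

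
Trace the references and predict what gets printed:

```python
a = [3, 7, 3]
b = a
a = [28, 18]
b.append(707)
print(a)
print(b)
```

Key concept: rebinding vs mutation: a is rebound to a new list, b still points at the original.
Step by step:
`a = [3, 7, 3]` → a = [3, 7, 3]
`b = a` → b = [3, 7, 3] (same object as a)
`a = [28, 18]` → a = [28, 18]
`b.append(707)` → b = [3, 7, 3, 707]
`print(a)` → prints [28, 18]
`print(b)` → prints [3, 7, 3, 707]

Answer:
[28, 18]
[3, 7, 3, 707]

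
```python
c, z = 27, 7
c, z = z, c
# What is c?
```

Trace:
`c, z = 27, 7` → c = 27; z = 7
`c, z = z, c` → c = 7; z = 27
So c = 7

Answer: 7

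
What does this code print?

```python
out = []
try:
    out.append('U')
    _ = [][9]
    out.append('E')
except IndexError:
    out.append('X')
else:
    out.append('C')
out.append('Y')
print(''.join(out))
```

Execution trace: 'U' (try body) → 'X' (except IndexError) → 'Y' (after the try/except). Output: UXY

Answer: UXY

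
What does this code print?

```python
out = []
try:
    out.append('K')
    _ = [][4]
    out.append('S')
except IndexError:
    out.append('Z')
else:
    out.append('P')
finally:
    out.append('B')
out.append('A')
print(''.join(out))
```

Execution trace: 'K' (try body) → 'Z' (except IndexError) → 'B' (finally) → 'A' (after the try/except). Output: KZBA

Answer: KZBA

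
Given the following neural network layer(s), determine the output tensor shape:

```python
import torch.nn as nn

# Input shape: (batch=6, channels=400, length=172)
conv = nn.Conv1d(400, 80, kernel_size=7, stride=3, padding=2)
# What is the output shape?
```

Input: (6, 400, 172) -> Output: (6, 80, 57)

Answer: (6, 80, 57)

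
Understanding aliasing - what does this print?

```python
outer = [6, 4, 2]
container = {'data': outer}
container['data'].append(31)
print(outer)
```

Key concept: dict holds reference to list.
Step by step:
`outer = [6, 4, 2]` → outer = [6, 4, 2]
`container = {'data': outer}` → container = {'data': [6, 4, 2]}
`container['data'].append(31)` → outer = [6, 4, 2, 31]; container = {'data': [6, 4, 2, 31]}
`print(outer)` → prints [6, 4, 2, 31]

Answer: [6, 4, 2, 31]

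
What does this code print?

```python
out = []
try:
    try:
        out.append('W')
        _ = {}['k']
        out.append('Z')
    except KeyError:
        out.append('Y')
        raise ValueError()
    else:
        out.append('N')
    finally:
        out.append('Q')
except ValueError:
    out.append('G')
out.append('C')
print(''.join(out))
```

Execution trace: 'W' (inner try body) → 'Y' (inner except KeyError) → 'Q' (inner finally) → 'G' (outer except ValueError) → 'C' (after the try/except). Output: WYQGC

Answer: WYQGC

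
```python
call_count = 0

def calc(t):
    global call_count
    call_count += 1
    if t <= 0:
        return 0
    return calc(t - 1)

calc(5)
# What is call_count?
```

Linear recursion stepping by 1: 6 calls from t=5 down to ≤0.

Answer: 6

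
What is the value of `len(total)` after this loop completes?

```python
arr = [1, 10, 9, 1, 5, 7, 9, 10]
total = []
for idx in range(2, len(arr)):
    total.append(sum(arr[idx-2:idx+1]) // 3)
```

Number of 3-element averages
`total` takes the values: [] → [6] → [6, 6] → [6, 6, 5] → [6, 6, 5, 4] → [6, 6, 5, 4, 7] → [6, 6, 5, 4, 7, 8]
So `len(total)` = 6

Answer: 6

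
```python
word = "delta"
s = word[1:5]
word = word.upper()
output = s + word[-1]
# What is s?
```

Trace:
`word = "delta"` → word = 'delta'
`s = word[1:5]` → s = 'elta'
`word = word.upper()` → word = 'DELTA'
`output = s + word[-1]` → output = 'eltaA'
So s = 'elta'

Answer: 'elta'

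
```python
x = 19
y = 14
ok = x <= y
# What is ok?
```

Trace:
`x = 19` → x = 19
`y = 14` → y = 14
`ok = x <= y` → ok = False
So ok = False

Answer: False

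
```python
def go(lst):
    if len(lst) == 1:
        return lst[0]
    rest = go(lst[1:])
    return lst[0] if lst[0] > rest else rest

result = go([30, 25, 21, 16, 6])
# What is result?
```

Recursive max over [30, 25, 21, 16, 6] = 30

Answer: 30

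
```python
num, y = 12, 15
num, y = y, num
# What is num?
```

Trace:
`num, y = 12, 15` → num = 12; y = 15
`num, y = y, num` → num = 15; y = 12
So num = 15

Answer: 15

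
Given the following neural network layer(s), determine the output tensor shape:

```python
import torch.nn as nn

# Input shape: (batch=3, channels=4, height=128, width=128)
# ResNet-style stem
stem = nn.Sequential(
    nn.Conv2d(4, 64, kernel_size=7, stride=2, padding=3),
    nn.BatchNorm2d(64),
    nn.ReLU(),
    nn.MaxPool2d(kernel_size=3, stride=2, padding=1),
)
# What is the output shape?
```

Input: (3, 4, 128, 128) -> after Conv2d 7x7 stride=2: (3, 64, 64, 64) -> Output: (3, 64, 32, 32)

Answer: (3, 64, 32, 32)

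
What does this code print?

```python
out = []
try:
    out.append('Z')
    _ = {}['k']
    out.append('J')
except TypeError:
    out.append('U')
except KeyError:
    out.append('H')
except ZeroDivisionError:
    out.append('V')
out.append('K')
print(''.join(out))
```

Execution trace: 'Z' (try body) → 'H' (except KeyError) → 'K' (after the try/except). Output: ZHK

Answer: ZHK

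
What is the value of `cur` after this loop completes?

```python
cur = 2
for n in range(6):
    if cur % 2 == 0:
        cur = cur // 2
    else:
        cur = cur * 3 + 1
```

Collatz-style transformation from 2
`cur` takes the values: 2 → 1 → 4 → 2 → 1 → 4 → 2

Answer: 2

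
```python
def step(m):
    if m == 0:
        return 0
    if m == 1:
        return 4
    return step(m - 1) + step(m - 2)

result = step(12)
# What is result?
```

Build up from base cases: step(0)=0, step(1)=4, step(2)=4, step(3)=8, step(4)=12, step(5)=20, step(6)=32, ..., step(12)=576

Answer: 576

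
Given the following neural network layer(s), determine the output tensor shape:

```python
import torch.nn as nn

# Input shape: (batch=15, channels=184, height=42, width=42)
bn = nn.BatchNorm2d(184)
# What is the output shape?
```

Input: (15, 184, 42, 42) -> Output: (15, 184, 42, 42)

Answer: (15, 184, 42, 42)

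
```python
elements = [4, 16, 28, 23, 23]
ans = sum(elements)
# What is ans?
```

Trace:
`elements = [4, 16, 28, 23, 23]` → elements = [4, 16, 28, 23, 23]
`ans = sum(elements)` → ans = 94
So ans = 94

Answer: 94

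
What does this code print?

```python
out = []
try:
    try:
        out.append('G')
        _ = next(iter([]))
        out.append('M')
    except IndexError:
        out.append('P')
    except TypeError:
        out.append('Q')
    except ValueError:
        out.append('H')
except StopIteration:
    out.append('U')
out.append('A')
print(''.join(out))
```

Execution trace: 'G' (try body) → 'U' (outer except StopIteration) → 'A' (after the try/except). Output: GUA

Answer: GUA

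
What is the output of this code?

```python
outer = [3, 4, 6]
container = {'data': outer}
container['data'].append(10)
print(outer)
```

Key concept: dict holds reference to list.
Step by step:
`outer = [3, 4, 6]` → outer = [3, 4, 6]
`container = {'data': outer}` → container = {'data': [3, 4, 6]}
`container['data'].append(10)` → outer = [3, 4, 6, 10]; container = {'data': [3, 4, 6, 10]}
`print(outer)` → prints [3, 4, 6, 10]

Answer: [3, 4, 6, 10]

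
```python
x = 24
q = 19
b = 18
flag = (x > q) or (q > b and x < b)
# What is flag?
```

Trace:
`x = 24` → x = 24
`q = 19` → q = 19
`b = 18` → b = 18
`flag = (x > q) or (q > b and x < b)` → flag = True
So flag = True

Answer: True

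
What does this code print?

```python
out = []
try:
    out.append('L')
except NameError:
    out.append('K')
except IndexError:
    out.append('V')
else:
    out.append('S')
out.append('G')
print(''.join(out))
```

Execution trace: 'L' (try body, no exception) → 'S' (else) → 'G' (after the try/except). Output: LSG

Answer: LSG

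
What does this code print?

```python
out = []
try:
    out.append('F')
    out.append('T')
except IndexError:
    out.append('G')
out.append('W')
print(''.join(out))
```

Execution trace: 'F' (try body) → 'T' (try body, no exception) → 'W' (after the try/except). Output: FTW

Answer: FTW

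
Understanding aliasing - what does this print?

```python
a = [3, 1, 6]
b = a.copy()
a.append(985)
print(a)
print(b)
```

Key concept: list.copy() creates independent copy.
Step by step:
`a = [3, 1, 6]` → a = [3, 1, 6]
`b = a.copy()` → b = [3, 1, 6]
`a.append(985)` → a = [3, 1, 6, 985]
`print(a)` → prints [3, 1, 6, 985]
`print(b)` → prints [3, 1, 6]

Answer:
[3, 1, 6, 985]
[3, 1, 6]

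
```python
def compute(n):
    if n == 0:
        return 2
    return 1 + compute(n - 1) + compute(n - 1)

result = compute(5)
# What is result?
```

compute(n) = 1 + 2·compute(n-1), compute(0)=2. Closed form: (2+1)·2^5 - 1 = 95.

Answer: 95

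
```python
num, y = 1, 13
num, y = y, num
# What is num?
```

Trace:
`num, y = 1, 13` → num = 1; y = 13
`num, y = y, num` → num = 13; y = 1
So num = 13

Answer: 13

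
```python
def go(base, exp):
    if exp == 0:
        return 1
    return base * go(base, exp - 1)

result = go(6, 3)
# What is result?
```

go(6, 3) = 6 * 6 * 6 = 216

Answer: 216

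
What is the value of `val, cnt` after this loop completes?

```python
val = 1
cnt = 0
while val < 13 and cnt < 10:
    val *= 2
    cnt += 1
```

Double until >= 13 or 10 iterations
`val, cnt` takes the values: (1, 0) → (2, 0) → (2, 1) → (4, 1) → (4, 2) → (8, 2) → (8, 3) → (16, 3) → (16, 4)

Answer: 16, 4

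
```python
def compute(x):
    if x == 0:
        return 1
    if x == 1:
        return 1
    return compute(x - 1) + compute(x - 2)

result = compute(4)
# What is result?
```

Build up from base cases: compute(0)=1, compute(1)=1, compute(2)=2, compute(3)=3, compute(4)=5

Answer: 5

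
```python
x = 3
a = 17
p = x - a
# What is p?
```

Trace:
`x = 3` → x = 3
`a = 17` → a = 17
`p = x - a` → p = -14
So p = -14

Answer: -14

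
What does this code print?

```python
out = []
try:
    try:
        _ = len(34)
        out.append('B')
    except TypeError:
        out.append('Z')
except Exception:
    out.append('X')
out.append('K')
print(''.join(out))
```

Execution trace: 'Z' (inner except TypeError) → 'K' (after the try/except). Output: ZK

Answer: ZK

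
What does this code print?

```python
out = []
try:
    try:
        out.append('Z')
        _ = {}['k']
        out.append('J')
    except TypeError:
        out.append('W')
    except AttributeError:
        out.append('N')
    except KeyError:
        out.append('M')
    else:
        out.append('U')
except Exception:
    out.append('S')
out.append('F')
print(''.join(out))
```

Execution trace: 'Z' (inner try body) → 'M' (inner except KeyError) → 'F' (after the try/except). Output: ZMF

Answer: ZMF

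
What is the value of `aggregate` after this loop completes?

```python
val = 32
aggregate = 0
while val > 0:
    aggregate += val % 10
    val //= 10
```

Sum digits of 32
`aggregate` takes the values: 0 → 2 → 5

Answer: 5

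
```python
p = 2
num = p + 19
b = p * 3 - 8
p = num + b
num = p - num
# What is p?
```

Trace:
`p = 2` → p = 2
`num = p + 19` → num = 21
`b = p * 3 - 8` → b = -2
`p = num + b` → p = 19
`num = p - num` → num = -2
So p = 19

Answer: 19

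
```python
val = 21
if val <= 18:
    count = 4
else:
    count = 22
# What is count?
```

Trace:
`val = 21` → val = 21
`if val <= 18: ...` → val <= 18 is False, take else branch → count = 22
So count = 22

Answer: 22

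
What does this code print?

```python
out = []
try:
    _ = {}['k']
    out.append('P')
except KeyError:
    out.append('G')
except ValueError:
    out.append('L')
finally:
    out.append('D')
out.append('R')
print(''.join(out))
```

Execution trace: 'G' (except KeyError) → 'D' (finally) → 'R' (after the try/except). Output: GDR

Answer: GDR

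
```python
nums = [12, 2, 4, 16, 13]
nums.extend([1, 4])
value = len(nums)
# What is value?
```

Trace:
`nums = [12, 2, 4, 16, 13]` → nums = [12, 2, 4, 16, 13]
`nums.extend([1, 4])` → nums = [12, 2, 4, 16, 13, 1, 4]
`value = len(nums)` → value = 7
So value = 7

Answer: 7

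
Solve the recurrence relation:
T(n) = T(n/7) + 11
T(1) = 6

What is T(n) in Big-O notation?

Each step divides n by 7 and adds 11. After log_7(n) steps we reach T(1)=6. So T(n) = 11·log_7(n) + 6 = O(log n).

Answer: O(log n)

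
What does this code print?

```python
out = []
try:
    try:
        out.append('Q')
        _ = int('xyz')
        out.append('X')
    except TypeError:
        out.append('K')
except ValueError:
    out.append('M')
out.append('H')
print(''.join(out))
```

Execution trace: 'Q' (try body) → 'M' (outer except ValueError) → 'H' (after the try/except). Output: QMH

Answer: QMH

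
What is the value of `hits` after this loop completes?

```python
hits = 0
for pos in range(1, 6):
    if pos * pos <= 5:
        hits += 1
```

Count numbers where pos² ≤ 5
`hits` takes the values: 0 → 1 → 2

Answer: 2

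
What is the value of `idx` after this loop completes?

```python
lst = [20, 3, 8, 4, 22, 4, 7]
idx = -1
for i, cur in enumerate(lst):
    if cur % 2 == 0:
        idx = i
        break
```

First even number index in [20, 3, 8, 4, 22, 4, 7]
`idx` takes the values: -1 → 0

Answer: 0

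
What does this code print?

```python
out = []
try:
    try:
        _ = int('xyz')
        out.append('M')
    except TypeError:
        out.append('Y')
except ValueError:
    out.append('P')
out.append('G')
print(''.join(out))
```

Execution trace: 'P' (outer except ValueError) → 'G' (after the try/except). Output: PG

Answer: PG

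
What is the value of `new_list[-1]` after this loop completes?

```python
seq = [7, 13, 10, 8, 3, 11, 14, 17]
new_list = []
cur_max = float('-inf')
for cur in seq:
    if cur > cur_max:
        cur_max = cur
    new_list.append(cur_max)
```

Running max ends at 17
`new_list` takes the values: [] → [7] → [7, 13] → [7, 13, 13] → [7, 13, 13, 13] → [7, 13, 13, 13, 13] → [7, 13, 13, 13, 13, 13] → [7, 13, 13, 13, 13, 13, 14] → [7, 13, 13, 13, 13, 13, 14, 17]
So `new_list[-1]` = 17

Answer: 17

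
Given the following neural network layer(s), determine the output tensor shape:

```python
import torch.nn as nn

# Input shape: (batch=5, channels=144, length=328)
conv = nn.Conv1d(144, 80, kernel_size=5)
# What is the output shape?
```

Input: (5, 144, 328) -> Output: (5, 80, 324)

Answer: (5, 80, 324)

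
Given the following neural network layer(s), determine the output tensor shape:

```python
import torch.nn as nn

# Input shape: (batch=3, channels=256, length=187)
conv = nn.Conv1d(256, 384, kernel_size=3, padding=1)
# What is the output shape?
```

Input: (3, 256, 187) -> Output: (3, 384, 187)

Answer: (3, 384, 187)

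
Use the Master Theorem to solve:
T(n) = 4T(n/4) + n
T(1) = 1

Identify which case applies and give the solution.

a=4, b=4, f(n)=n. log_4(4) = 1. Since c=1 = 1, Case 2 applies: T(n) = Θ(n^log_b(a) · log n) = O(n log n).

Answer: O(n log n) - Case 2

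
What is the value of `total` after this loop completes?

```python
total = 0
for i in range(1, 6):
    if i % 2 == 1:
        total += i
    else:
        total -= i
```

Add odd, subtract even
`total` takes the values: 0 → 1 → -1 → 2 → -2 → 3

Answer: 3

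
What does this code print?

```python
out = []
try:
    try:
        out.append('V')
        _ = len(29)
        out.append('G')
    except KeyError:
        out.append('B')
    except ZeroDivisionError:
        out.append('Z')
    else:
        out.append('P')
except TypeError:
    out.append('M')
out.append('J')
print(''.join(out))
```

Execution trace: 'V' (try body) → 'M' (outer except TypeError) → 'J' (after the try/except). Output: VMJ

Answer: VMJ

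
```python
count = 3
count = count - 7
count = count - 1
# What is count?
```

Trace:
`count = 3` → count = 3
`count = count - 7` → count = -4
`count = count - 1` → count = -5
So count = -5

Answer: -5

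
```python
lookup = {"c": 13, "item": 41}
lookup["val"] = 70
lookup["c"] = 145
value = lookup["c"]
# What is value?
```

Trace:
`lookup = {"c": 13, "item": 41}` → lookup = {'c': 13, 'item': 41}
`lookup["val"] = 70` → lookup = {'c': 13, 'item': 41, 'val': 70}
`lookup["c"] = 145` → lookup = {'c': 145, 'item': 41, 'val': 70}
`value = lookup["c"]` → value = 145
So value = 145

Answer: 145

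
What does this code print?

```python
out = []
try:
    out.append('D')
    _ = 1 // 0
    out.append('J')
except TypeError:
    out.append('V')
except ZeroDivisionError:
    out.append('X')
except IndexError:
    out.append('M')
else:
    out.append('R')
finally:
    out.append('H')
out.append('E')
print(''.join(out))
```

Execution trace: 'D' (try body) → 'X' (except ZeroDivisionError) → 'H' (finally) → 'E' (after the try/except). Output: DXHE

Answer: DXHE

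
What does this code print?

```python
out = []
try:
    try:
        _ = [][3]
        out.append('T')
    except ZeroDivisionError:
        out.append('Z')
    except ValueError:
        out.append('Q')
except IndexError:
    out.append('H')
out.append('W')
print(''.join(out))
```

Execution trace: 'H' (outer except IndexError) → 'W' (after the try/except). Output: HW

Answer: HW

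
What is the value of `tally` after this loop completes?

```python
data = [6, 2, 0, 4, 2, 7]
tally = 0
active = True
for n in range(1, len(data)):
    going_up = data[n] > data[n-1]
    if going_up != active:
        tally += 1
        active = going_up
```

Count direction changes in [6, 2, 0, 4, 2, 7]
`tally` takes the values: 0 → 1 → 2 → 3 → 4

Answer: 4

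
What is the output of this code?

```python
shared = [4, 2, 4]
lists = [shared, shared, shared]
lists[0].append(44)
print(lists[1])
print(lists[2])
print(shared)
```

Key concept: list of same reference.
Step by step:
`shared = [4, 2, 4]` → shared = [4, 2, 4]
`lists = [shared, shared, shared]` → lists = [[4, 2, 4], [4, 2, 4], [4, 2, 4]]
`lists[0].append(44)` → shared = [4, 2, 4, 44]; lists = [[4, 2, 4, 44], [4, 2, 4, 44], [4, 2, 4, 44]]
`print(lists[1])` → prints [4, 2, 4, 44]
`print(lists[2])` → prints [4, 2, 4, 44]
`print(shared)` → prints [4, 2, 4, 44]

Answer:
[4, 2, 4, 44]
[4, 2, 4, 44]
[4, 2, 4, 44]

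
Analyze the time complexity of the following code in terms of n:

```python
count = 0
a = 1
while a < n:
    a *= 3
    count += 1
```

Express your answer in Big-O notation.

Each loop level contributes: log n. Multiplying the contributions gives O(log n).

Answer: O(log n)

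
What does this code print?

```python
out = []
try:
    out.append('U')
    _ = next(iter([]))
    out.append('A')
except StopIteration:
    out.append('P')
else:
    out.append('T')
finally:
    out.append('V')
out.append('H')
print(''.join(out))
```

Execution trace: 'U' (try body) → 'P' (except StopIteration) → 'V' (finally) → 'H' (after the try/except). Output: UPVH

Answer: UPVH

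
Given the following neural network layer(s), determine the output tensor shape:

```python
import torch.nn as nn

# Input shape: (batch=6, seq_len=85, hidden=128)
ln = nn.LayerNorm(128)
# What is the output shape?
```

Input: (6, 85, 128) -> Output: (6, 85, 128)

Answer: (6, 85, 128)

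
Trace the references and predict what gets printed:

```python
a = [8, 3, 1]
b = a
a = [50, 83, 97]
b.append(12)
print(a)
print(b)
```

Key concept: rebinding vs mutation: a is rebound to a new list, b still points at the original.
Step by step:
`a = [8, 3, 1]` → a = [8, 3, 1]
`b = a` → b = [8, 3, 1] (same object as a)
`a = [50, 83, 97]` → a = [50, 83, 97]
`b.append(12)` → b = [8, 3, 1, 12]
`print(a)` → prints [50, 83, 97]
`print(b)` → prints [8, 3, 1, 12]

Answer:
[50, 83, 97]
[8, 3, 1, 12]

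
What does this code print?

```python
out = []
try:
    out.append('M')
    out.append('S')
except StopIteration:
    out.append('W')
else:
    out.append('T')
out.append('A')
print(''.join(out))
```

Execution trace: 'M' (try body) → 'S' (try body, no exception) → 'T' (else) → 'A' (after the try/except). Output: MSTA

Answer: MSTA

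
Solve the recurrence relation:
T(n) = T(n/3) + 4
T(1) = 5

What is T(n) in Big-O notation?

Each step divides n by 3 and adds 4. After log_3(n) steps we reach T(1)=5. So T(n) = 4·log_3(n) + 5 = O(log n).

Answer: O(log n)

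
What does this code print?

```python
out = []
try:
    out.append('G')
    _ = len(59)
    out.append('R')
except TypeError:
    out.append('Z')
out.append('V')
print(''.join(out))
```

Execution trace: 'G' (try body) → 'Z' (except TypeError) → 'V' (after the try/except). Output: GZV

Answer: GZV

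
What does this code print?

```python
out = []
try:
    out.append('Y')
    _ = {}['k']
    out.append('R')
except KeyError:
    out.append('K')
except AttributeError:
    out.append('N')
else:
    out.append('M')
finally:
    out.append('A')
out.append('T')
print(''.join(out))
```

Execution trace: 'Y' (try body) → 'K' (except KeyError) → 'A' (finally) → 'T' (after the try/except). Output: YKAT

Answer: YKAT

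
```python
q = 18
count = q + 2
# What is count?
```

Trace:
`q = 18` → q = 18
`count = q + 2` → count = 20
So count = 20

Answer: 20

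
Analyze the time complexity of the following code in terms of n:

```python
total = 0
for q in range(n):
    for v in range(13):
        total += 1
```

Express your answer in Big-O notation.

Each loop level contributes: n × 1. Multiplying the contributions gives O(n).

Answer: O(n)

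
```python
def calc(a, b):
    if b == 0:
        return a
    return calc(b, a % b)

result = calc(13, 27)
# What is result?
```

calc(13, 27) -> calc(27, 13) -> calc(13, 1) -> calc(1, 0) -> 1

Answer: 1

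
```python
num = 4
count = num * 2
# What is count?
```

Trace:
`num = 4` → num = 4
`count = num * 2` → count = 8
So count = 8

Answer: 8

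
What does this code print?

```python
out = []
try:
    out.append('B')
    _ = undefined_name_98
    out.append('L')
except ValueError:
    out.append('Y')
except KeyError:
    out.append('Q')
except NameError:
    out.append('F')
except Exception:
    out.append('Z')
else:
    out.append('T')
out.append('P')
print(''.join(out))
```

Execution trace: 'B' (try body) → 'F' (except NameError) → 'P' (after the try/except). Output: BFP

Answer: BFP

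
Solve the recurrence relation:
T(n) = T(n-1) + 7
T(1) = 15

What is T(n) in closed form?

Unrolling: T(n) = T(1) + 7·(n-1) = 15 + 7(n-1) = 7n + 8.

Answer: T(n) = 7n + 8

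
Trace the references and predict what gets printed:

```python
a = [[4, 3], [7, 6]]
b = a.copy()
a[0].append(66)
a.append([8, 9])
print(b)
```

Key concept: shallow copy with nested lists.
Step by step:
`a = [[4, 3], [7, 6]]` → a = [[4, 3], [7, 6]]
`b = a.copy()` → b = [[4, 3], [7, 6]]
`a[0].append(66)` → a = [[4, 3, 66], [7, 6]]; b = [[4, 3, 66], [7, 6]]
`a.append([8, 9])` → a = [[4, 3, 66], [7, 6], [8, 9]]
`print(b)` → prints [[4, 3, 66], [7, 6]]

Answer: [[4, 3, 66], [7, 6]]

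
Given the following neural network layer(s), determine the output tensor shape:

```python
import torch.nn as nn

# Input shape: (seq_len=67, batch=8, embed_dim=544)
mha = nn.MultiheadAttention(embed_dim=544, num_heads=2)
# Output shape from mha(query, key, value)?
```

Input: (67, 8, 544) -> Output: (67, 8, 544)

Answer: (67, 8, 544)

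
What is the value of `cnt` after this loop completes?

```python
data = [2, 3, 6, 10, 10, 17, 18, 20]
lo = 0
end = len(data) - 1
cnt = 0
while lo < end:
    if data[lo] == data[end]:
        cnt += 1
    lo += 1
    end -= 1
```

Count matching pairs from ends
`cnt` takes the values: 0 → 1

Answer: 1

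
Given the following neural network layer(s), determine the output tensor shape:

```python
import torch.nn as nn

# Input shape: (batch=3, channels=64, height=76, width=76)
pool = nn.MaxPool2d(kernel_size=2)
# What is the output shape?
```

Input: (3, 64, 76, 76) -> Output: (3, 64, 38, 38)

Answer: (3, 64, 38, 38)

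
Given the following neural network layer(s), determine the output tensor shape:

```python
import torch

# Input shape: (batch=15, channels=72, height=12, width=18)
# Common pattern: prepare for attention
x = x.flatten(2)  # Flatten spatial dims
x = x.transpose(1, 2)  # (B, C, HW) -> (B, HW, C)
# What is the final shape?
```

Input: (15, 72, 12, 18) -> after flatten(2): (15, 72, 216) -> Output: (15, 216, 72)

Answer: (15, 216, 72)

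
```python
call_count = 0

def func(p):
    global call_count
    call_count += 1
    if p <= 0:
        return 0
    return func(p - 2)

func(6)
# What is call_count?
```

Linear recursion stepping by 2: 4 calls from p=6 down to ≤0.

Answer: 4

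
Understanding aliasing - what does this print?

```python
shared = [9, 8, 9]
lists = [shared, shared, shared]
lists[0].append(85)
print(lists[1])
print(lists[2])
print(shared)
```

Key concept: list of same reference.
Step by step:
`shared = [9, 8, 9]` → shared = [9, 8, 9]
`lists = [shared, shared, shared]` → lists = [[9, 8, 9], [9, 8, 9], [9, 8, 9]]
`lists[0].append(85)` → shared = [9, 8, 9, 85]; lists = [[9, 8, 9, 85], [9, 8, 9, 85], [9, 8, 9, 85]]
`print(lists[1])` → prints [9, 8, 9, 85]
`print(lists[2])` → prints [9, 8, 9, 85]
`print(shared)` → prints [9, 8, 9, 85]

Answer:
[9, 8, 9, 85]
[9, 8, 9, 85]
[9, 8, 9, 85]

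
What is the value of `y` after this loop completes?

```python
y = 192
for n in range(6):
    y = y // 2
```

Halve 6 times: 192 // 2^6 = 3
`y` takes the values: 192 → 96 → 48 → 24 → 12 → 6 → 3

Answer: 3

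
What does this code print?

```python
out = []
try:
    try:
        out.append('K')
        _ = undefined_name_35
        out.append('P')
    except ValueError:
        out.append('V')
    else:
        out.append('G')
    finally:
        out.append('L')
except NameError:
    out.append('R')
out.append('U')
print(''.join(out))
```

Execution trace: 'K' (try body) → 'L' (finally) → 'R' (outer except NameError) → 'U' (after the try/except). Output: KLRU

Answer: KLRU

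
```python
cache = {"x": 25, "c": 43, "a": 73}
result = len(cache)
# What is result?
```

Trace:
`cache = {"x": 25, "c": 43, "a": 73}` → cache = {'x': 25, 'c': 43, 'a': 73}
`result = len(cache)` → result = 3
So result = 3

Answer: 3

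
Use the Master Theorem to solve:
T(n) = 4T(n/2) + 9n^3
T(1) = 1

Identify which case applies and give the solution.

a=4, b=2, f(n)=9n^3. log_2(4) = 2. Since c=3 > 2 and the regularity condition holds (4(n/2)^3 = (4/2^3)n^3 with 4/2^3 < 1), Case 3 applies: T(n) = Θ(f(n)) = O(n^3).

Answer: O(n^3) - Case 3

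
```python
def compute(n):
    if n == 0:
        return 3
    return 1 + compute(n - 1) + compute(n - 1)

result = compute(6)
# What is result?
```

compute(n) = 1 + 2·compute(n-1), compute(0)=3. Closed form: (3+1)·2^6 - 1 = 255.

Answer: 255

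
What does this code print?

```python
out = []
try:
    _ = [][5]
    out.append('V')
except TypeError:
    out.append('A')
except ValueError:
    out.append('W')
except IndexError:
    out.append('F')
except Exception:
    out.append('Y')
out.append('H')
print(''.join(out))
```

Execution trace: 'F' (except IndexError) → 'H' (after the try/except). Output: FH

Answer: FH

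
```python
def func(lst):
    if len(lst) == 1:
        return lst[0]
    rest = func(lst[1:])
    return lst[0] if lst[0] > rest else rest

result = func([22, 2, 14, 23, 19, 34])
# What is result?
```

Recursive max over [22, 2, 14, 23, 19, 34] = 34

Answer: 34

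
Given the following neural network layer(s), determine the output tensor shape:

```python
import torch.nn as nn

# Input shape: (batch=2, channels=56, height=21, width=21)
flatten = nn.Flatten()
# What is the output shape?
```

Input: (2, 56, 21, 21) -> Output: (2, 24696)

Answer: (2, 24696)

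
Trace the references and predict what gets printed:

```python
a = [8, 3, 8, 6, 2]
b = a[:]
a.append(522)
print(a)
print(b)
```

Key concept: slice [:] creates copy.
Step by step:
`a = [8, 3, 8, 6, 2]` → a = [8, 3, 8, 6, 2]
`b = a[:]` → b = [8, 3, 8, 6, 2]
`a.append(522)` → a = [8, 3, 8, 6, 2, 522]
`print(a)` → prints [8, 3, 8, 6, 2, 522]
`print(b)` → prints [8, 3, 8, 6, 2]

Answer:
[8, 3, 8, 6, 2, 522]
[8, 3, 8, 6, 2]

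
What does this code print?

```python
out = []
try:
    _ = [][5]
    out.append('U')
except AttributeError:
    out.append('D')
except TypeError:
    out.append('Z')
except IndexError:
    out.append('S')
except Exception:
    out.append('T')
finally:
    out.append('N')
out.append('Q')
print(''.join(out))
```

Execution trace: 'S' (except IndexError) → 'N' (finally) → 'Q' (after the try/except). Output: SNQ

Answer: SNQ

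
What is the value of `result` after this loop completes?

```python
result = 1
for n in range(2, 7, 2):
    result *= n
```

Product of even numbers 2 to 6
`result` takes the values: 1 → 2 → 8 → 48

Answer: 48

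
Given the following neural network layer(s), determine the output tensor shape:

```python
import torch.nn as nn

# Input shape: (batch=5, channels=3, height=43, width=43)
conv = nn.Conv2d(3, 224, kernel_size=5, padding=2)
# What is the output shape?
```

Input: (5, 3, 43, 43) -> Output: (5, 224, 43, 43)

Answer: (5, 224, 43, 43)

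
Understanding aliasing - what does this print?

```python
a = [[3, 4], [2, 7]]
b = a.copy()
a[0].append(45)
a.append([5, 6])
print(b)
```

Key concept: shallow copy with nested lists.
Step by step:
`a = [[3, 4], [2, 7]]` → a = [[3, 4], [2, 7]]
`b = a.copy()` → b = [[3, 4], [2, 7]]
`a[0].append(45)` → a = [[3, 4, 45], [2, 7]]; b = [[3, 4, 45], [2, 7]]
`a.append([5, 6])` → a = [[3, 4, 45], [2, 7], [5, 6]]
`print(b)` → prints [[3, 4, 45], [2, 7]]

Answer: [[3, 4, 45], [2, 7]]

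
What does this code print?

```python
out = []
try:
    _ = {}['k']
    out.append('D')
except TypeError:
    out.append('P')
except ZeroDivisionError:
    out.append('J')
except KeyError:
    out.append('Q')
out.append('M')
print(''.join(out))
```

Execution trace: 'Q' (except KeyError) → 'M' (after the try/except). Output: QM

Answer: QM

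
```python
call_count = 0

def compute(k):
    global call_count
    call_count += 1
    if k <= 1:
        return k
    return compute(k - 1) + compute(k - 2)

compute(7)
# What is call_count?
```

Calls(k) = 1 + Calls(k-1) + Calls(k-2); Calls(0)=Calls(1)=1. For k=7 this gives 41.

Answer: 41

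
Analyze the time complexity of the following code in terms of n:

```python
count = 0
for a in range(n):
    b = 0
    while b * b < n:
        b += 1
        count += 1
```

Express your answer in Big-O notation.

Each loop level contributes: n × √n. Multiplying the contributions gives O(n√n).

Answer: O(n√n)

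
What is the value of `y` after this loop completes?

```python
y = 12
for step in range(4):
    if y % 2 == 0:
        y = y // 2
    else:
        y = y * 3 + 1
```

Collatz-style transformation from 12
`y` takes the values: 12 → 6 → 3 → 10 → 5

Answer: 5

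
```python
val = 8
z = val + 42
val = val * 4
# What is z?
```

Trace:
`val = 8` → val = 8
`z = val + 42` → z = 50
`val = val * 4` → val = 32
So z = 50

Answer: 50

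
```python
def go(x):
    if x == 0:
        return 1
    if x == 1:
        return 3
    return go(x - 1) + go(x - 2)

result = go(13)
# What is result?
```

Build up from base cases: go(0)=1, go(1)=3, go(2)=4, go(3)=7, go(4)=11, go(5)=18, go(6)=29, ..., go(13)=843

Answer: 843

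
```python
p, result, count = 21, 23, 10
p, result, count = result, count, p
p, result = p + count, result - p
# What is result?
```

Trace:
`p, result, count = 21, 23, 10` → p = 21; result = 23; count = 10
`p, result, count = result, count, p` → p = 23; result = 10; count = 21
`p, result = p + count, result - p` → p = 44; result = -13
So result = -13

Answer: -13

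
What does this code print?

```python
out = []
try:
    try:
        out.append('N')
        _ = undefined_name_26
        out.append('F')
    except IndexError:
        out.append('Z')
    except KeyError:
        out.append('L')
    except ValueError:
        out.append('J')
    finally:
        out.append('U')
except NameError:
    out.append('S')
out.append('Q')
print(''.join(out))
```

Execution trace: 'N' (try body) → 'U' (finally) → 'S' (outer except NameError) → 'Q' (after the try/except). Output: NUSQ

Answer: NUSQ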